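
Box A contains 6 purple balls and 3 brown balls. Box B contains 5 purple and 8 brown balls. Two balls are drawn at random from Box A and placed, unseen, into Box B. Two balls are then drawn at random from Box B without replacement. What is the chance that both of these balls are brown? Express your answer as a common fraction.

401/1260

Condition on how many of the transferred balls are brown (from Box A: 3 brown of 9; then Box B has 15 total).
  0 brown: C(3,0)C(6,2)/C(9,2) = 5/12; then P = C(8,2)/C(15,2) = 4/15
  1 brown: C(3,1)C(6,1)/C(9,2) = 1/2; then P = C(9,2)/C(15,2) = 12/35
  2 brown: C(3,2)C(6,0)/C(9,2) = 1/12; then P = C(10,2)/C(15,2) = 3/7
P(both brown) = 401/1260 ≈ 0.3183.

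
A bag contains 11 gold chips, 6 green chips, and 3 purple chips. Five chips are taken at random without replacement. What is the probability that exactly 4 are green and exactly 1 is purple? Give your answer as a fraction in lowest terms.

Unordered draws without replacement: count favorable combinations over C(20,5).
Favorable = C(11,0) · C(6,4) · C(3,1) = 45; total = C(20,5) = 15504.
P = 45/15504 = 15/5168 ≈ 0.0029.

15/5168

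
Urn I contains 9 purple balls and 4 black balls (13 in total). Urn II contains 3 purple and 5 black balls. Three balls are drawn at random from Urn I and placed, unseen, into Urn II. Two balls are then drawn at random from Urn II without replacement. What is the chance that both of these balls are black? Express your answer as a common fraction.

193/715

Condition on how many of the transferred balls are black (from Urn I: 4 black of 13; then Urn II has 11 total).
  0 black: C(4,0)C(9,3)/C(13,3) = 42/143; then P = C(5,2)/C(11,2) = 2/11
  1 black: C(4,1)C(9,2)/C(13,3) = 72/143; then P = C(6,2)/C(11,2) = 3/11
  2 black: C(4,2)C(9,1)/C(13,3) = 27/143; then P = C(7,2)/C(11,2) = 21/55
  3 black: C(4,3)C(9,0)/C(13,3) = 2/143; then P = C(8,2)/C(11,2) = 28/55
P(both black) = 193/715 ≈ 0.2699.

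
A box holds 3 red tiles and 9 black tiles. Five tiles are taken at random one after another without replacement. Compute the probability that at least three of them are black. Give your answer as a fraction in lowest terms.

21/22

Sum the hypergeometric tail for j = 3,…,5 black tiles.
Favorable = C(9,3)·C(3,2) + C(9,4)·C(3,1) + C(9,5)·C(3,0) = 756; total = C(12,5) = 792.
P = 756/792 = 21/22 ≈ 0.9545.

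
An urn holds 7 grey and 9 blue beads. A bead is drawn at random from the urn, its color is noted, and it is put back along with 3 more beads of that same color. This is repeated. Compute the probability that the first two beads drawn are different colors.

Either grey then blue, or blue then grey; after the first draw the total is 19.
P = (7/16)·(9/19) + (9/16)·(7/19) = 63/152 ≈ 0.4145.

63/152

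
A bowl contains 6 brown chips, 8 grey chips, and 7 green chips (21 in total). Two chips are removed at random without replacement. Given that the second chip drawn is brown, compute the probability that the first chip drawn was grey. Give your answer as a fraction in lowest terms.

P(first=grey and the second chip drawn is brown) = (8/21)·(6/20) = 4/35.
P(the second chip drawn is brown) = Σ over first color = 1/14 + 4/35 + 1/10 = 2/7.
By Bayes, P(first=grey | the second chip drawn is brown) = 4/35 / 2/7 = 2/5 ≈ 0.4000.

2/5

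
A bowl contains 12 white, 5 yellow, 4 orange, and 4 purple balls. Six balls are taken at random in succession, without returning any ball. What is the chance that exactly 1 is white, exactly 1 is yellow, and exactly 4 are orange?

Unordered draws without replacement: count favorable combinations over C(25,6).
Favorable = C(12,1) · C(5,1) · C(4,4) · C(4,0) = 60; total = C(25,6) = 177100.
P = 60/177100 = 3/8855 ≈ 0.0003.

3/8855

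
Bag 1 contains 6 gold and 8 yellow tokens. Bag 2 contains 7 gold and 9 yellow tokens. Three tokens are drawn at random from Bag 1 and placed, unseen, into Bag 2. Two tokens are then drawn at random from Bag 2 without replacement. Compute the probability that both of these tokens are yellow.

Condition on how many of the transferred tokens are yellow (from Bag 1: 8 yellow of 14; then Bag 2 has 19 total).
  0 yellow: C(8,0)C(6,3)/C(14,3) = 5/91; then P = C(9,2)/C(19,2) = 4/19
  1 yellow: C(8,1)C(6,2)/C(14,3) = 30/91; then P = C(10,2)/C(19,2) = 5/19
  2 yellow: C(8,2)C(6,1)/C(14,3) = 6/13; then P = C(11,2)/C(19,2) = 55/171
  3 yellow: C(8,3)C(6,0)/C(14,3) = 2/13; then P = C(12,2)/C(19,2) = 22/57
P(both yellow) = 1588/5187 ≈ 0.3061.

1588/5187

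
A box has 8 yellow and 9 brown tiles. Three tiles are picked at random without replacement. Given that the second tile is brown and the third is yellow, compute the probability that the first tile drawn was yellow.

7/15

P(first=yellow and the second tile is brown and the third is yellow) = (8/17)·(9/16)·(7/15) = 21/170.
P(E) = Σ over first color = 21/170 + 12/85 = 9/34.
By Bayes, P(first=yellow | E) = 21/170 / 9/34 = 7/15 ≈ 0.4667.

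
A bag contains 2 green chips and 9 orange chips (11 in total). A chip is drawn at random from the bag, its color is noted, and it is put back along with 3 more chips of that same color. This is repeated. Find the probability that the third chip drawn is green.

2/11

Sum over the four possibilities for the first two draws (green/not-green each), tracking how the green count and total change by +3 per draw.
P(third is green) = 2/11 ≈ 0.1818. (In a Pólya urn every draw has the same marginal probability 2/11.)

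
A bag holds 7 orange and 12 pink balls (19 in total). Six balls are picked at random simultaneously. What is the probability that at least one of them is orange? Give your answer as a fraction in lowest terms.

Use the complement: P(at least one orange) = 1 − P(no orange).
P(none) = C(12,6)/C(19,6) = 924/27132.
So P = 1 − 924/27132 = 312/323 ≈ 0.9659.

312/323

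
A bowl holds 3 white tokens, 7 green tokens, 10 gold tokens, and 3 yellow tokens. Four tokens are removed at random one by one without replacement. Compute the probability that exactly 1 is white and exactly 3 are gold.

72/1771

Unordered draws without replacement: count favorable combinations over C(23,4).
Favorable = C(3,1) · C(7,0) · C(10,3) · C(3,0) = 360; total = C(23,4) = 8855.
P = 360/8855 = 72/1771 ≈ 0.0407.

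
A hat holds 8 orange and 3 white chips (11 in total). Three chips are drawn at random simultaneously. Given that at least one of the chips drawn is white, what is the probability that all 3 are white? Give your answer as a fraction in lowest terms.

1/109

P(all 3 white) = C(3,3)/C(11,3) = 1/165; P(at least one white) = 1 − C(8,3)/C(11,3) = 109/165.
Since 'all 3 white' ⊆ 'at least one white', P(all 3 | at least one) = 1/165 / 109/165 = 1/109 ≈ 0.0092.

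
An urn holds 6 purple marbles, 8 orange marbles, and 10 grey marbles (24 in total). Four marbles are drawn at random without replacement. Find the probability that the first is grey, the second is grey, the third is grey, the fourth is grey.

Multiply the conditional probability of each draw in order, without replacement, so each draw removes one from its color and from the total.
P = (10/24) · (9/23) · (8/22) · (7/21) = 5/253 ≈ 0.0198.

5/253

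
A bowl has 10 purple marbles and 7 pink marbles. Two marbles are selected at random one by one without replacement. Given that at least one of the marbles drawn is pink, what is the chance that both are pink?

3/13

P(both pink) = C(7,2)/C(17,2) = 21/136; P(at least one pink) = 1 − C(10,2)/C(17,2) = 91/136.
Since 'both pink' ⊆ 'at least one pink', P(both | at least one) = 21/136 / 91/136 = 3/13 ≈ 0.2308.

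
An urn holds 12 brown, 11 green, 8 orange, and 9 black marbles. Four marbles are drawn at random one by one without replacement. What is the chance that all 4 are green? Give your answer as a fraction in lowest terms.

Unordered draws without replacement: count favorable combinations over C(40,4).
Favorable = C(12,0) · C(11,4) · C(8,0) · C(9,0) = 330; total = C(40,4) = 91390.
P = 330/91390 = 33/9139 ≈ 0.0036.

33/9139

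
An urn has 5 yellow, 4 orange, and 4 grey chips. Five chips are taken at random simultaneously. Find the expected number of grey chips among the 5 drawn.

By linearity of expectation, E[X] = Σ P(draw i is grey); by symmetry each draw (even without replacement) has P(grey) = 4/13.
E[X] = 5 · 4/13 = 20/13 ≈ 1.5385.

20/13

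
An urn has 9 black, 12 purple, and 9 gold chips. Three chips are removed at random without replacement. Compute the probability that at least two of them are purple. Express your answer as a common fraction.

Sum the hypergeometric tail for j = 2,…,3 purple chips.
Favorable = C(12,2)·C(18,1) + C(12,3)·C(18,0) = 1408; total = C(30,3) = 4060.
P = 1408/4060 = 352/1015 ≈ 0.3468.

352/1015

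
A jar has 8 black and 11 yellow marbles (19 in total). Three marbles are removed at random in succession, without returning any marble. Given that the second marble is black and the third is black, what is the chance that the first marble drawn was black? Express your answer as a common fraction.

P(first=black and the second marble is black and the third is black) = (8/19)·(7/18)·(6/17) = 56/969.
P(E) = Σ over first color = 56/969 + 308/2907 = 28/171.
By Bayes, P(first=black | E) = 56/969 / 28/171 = 6/17 ≈ 0.3529.

6/17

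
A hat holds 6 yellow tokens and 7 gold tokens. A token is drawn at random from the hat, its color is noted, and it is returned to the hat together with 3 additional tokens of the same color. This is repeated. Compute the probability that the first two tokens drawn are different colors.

21/52

Either gold then yellow, or yellow then gold; after the first draw the total is 16.
P = (7/13)·(6/16) + (6/13)·(7/16) = 21/52 ≈ 0.4038.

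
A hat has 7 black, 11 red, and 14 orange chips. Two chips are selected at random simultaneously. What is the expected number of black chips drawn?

7/16

By linearity of expectation, E[X] = Σ P(draw i is black); by symmetry each draw (even without replacement) has P(black) = 7/32.
E[X] = 2 · 7/32 = 7/16 ≈ 0.4375.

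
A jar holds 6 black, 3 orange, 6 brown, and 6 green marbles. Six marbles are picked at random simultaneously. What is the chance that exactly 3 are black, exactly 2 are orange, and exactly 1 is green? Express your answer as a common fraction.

15/2261

Unordered draws without replacement: count favorable combinations over C(21,6).
Favorable = C(6,3) · C(3,2) · C(6,0) · C(6,1) = 360; total = C(21,6) = 54264.
P = 360/54264 = 15/2261 ≈ 0.0066.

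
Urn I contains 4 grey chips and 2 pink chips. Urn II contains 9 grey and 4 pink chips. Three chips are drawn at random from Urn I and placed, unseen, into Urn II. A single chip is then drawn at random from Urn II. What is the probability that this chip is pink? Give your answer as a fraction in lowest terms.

Condition on how many of the transferred chips are pink (from Urn I: 2 pink of 6; then Urn II has 16 total).
  0 pink: C(2,0)C(4,3)/C(6,3) = 1/5; then P = 4/16
  1 pink: C(2,1)C(4,2)/C(6,3) = 3/5; then P = 5/16
  2 pink: C(2,2)C(4,1)/C(6,3) = 1/5; then P = 6/16
P(pink from Urn II) = 5/16 ≈ 0.3125.

5/16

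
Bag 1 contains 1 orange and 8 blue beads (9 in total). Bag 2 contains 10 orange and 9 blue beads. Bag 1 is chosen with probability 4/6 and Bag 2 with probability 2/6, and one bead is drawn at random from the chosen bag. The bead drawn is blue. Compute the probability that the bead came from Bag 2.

P(blue | Bag 1) = 8/9; P(blue | Bag 2) = 9/19.
P(blue) = 2/3·8/9 + 1/3·9/19 = 385/513.
By Bayes' rule, P(Bag 2 | blue) = 3/19 / 385/513 = 81/385 ≈ 0.2104.

81/385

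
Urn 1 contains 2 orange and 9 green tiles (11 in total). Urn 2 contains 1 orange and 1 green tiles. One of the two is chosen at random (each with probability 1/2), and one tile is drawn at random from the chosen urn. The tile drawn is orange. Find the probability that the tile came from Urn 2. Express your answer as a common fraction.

11/15

P(orange | Urn 1) = 2/11; P(orange | Urn 2) = 1/2.
P(orange) = 1/2·2/11 + 1/2·1/2 = 15/44.
By Bayes' rule, P(Urn 2 | orange) = 1/4 / 15/44 = 11/15 ≈ 0.7333.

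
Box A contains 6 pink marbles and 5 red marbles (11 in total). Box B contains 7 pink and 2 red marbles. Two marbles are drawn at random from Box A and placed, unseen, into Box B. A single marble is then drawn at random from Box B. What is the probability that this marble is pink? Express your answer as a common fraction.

Condition on how many of the transferred marbles are pink (from Box A: 6 pink of 11; then Box B has 11 total).
  0 pink: C(6,0)C(5,2)/C(11,2) = 2/11; then P = 7/11
  1 pink: C(6,1)C(5,1)/C(11,2) = 6/11; then P = 8/11
  2 pink: C(6,2)C(5,0)/C(11,2) = 3/11; then P = 9/11
P(pink from Box B) = 89/121 ≈ 0.7355.

89/121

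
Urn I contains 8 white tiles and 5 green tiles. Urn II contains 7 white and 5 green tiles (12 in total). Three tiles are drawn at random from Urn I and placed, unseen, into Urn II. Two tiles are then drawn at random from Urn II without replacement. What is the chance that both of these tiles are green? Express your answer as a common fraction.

2/13

Condition on how many of the transferred tiles are green (from Urn I: 5 green of 13; then Urn II has 15 total).
  0 green: C(5,0)C(8,3)/C(13,3) = 28/143; then P = C(5,2)/C(15,2) = 2/21
  1 green: C(5,1)C(8,2)/C(13,3) = 70/143; then P = C(6,2)/C(15,2) = 1/7
  2 green: C(5,2)C(8,1)/C(13,3) = 40/143; then P = C(7,2)/C(15,2) = 1/5
  3 green: C(5,3)C(8,0)/C(13,3) = 5/143; then P = C(8,2)/C(15,2) = 4/15
P(both green) = 2/13 ≈ 0.1538.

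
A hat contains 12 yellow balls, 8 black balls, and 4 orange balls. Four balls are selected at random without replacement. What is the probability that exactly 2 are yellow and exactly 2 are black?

Unordered draws without replacement: count favorable combinations over C(24,4).
Favorable = C(12,2) · C(8,2) · C(4,0) = 1848; total = C(24,4) = 10626.
P = 1848/10626 = 4/23 ≈ 0.1739.

4/23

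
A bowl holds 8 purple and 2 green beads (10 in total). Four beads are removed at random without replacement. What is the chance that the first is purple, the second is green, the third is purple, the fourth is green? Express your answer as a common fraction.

1/45

Multiply the conditional probability of each draw in order, without replacement, so each draw removes one from its color and from the total.
P = (8/10) · (2/9) · (7/8) · (1/7) = 1/45 ≈ 0.0222.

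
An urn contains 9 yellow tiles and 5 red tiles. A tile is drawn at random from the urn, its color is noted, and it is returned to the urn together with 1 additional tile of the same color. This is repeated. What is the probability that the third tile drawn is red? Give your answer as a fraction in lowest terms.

5/14

Sum over the four possibilities for the first two draws (red/not-red each), tracking how the red count and total change by +1 per draw.
P(third is red) = 5/14 ≈ 0.3571. (In a Pólya urn every draw has the same marginal probability 5/14.)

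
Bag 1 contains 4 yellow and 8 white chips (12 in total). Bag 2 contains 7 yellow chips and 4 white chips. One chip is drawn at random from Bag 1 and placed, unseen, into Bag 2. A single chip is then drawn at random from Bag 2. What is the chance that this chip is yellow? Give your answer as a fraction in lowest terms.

Condition on how many of the transferred chips are yellow (from Bag 1: 4 yellow of 12; then Bag 2 has 12 total).
  0 yellow: C(4,0)C(8,1)/C(12,1) = 2/3; then P = 7/12
  1 yellow: C(4,1)C(8,0)/C(12,1) = 1/3; then P = 8/12
P(yellow from Bag 2) = 11/18 ≈ 0.6111.

11/18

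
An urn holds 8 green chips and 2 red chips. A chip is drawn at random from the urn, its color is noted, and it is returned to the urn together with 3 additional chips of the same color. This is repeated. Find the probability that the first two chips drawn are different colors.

16/65

Either green then red, or red then green; after the first draw the total is 13.
P = (8/10)·(2/13) + (2/10)·(8/13) = 16/65 ≈ 0.2462.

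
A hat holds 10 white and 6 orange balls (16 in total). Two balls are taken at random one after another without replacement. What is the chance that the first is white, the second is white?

Multiply the conditional probability of each draw in order, without replacement, so each draw removes one from its color and from the total.
P = (10/16) · (9/15) = 3/8 ≈ 0.3750.

3/8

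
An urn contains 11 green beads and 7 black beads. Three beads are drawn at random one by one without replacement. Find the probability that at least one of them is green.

781/816

Use the complement: P(at least one green) = 1 − P(no green).
P(none) = C(7,3)/C(18,3) = 35/816.
So P = 1 − 35/816 = 781/816 ≈ 0.9571.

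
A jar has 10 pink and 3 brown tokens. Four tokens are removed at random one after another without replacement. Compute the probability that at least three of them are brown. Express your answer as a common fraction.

2/143

Sum the hypergeometric tail for j = 3,…,3 brown tokens.
Favorable = C(3,3)·C(10,1) = 10; total = C(13,4) = 715.
P = 10/715 = 2/143 ≈ 0.0140.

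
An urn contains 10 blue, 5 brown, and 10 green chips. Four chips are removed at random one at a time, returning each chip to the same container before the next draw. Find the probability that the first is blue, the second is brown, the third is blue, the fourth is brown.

Multiply the conditional probability of each draw in order, with replacement (the composition resets each draw).
P = (10/25) · (5/25) · (10/25) · (5/25) = 4/625 ≈ 0.0064.

4/625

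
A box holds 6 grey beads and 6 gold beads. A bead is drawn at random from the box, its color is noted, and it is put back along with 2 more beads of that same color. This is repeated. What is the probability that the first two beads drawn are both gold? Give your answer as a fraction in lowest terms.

2/7

After a gold draw the box holds 8 gold out of 14.
P = (6/12)·(8/14) = 2/7 ≈ 0.2857.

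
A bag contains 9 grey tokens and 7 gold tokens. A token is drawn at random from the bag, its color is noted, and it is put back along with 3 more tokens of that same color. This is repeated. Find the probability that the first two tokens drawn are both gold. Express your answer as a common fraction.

After a gold draw the bag holds 10 gold out of 19.
P = (7/16)·(10/19) = 35/152 ≈ 0.2303.

35/152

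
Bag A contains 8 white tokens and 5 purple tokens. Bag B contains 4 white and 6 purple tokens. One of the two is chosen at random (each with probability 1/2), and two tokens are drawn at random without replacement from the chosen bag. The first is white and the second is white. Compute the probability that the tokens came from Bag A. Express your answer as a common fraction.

P(E | Bag A) = 14/39; P(E | Bag B) = 2/15.
P(E) = 1/2·14/39 + 1/2·2/15 = 16/65.
By Bayes' rule, P(Bag A | E) = 7/39 / 16/65 = 35/48 ≈ 0.7292.

35/48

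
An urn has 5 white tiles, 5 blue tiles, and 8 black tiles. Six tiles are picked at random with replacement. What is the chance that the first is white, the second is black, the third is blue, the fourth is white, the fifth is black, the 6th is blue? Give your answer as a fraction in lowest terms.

625/531441

Multiply the conditional probability of each draw in order, with replacement (the composition resets each draw).
P = (5/18) · (8/18) · (5/18) · (5/18) · (8/18) · (5/18) = 625/531441 ≈ 0.0012.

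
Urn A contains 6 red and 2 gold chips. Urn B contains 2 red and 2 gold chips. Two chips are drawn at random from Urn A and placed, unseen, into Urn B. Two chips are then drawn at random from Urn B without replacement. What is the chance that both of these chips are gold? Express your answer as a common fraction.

19/140

Condition on how many of the transferred chips are gold (from Urn A: 2 gold of 8; then Urn B has 6 total).
  0 gold: C(2,0)C(6,2)/C(8,2) = 15/28; then P = C(2,2)/C(6,2) = 1/15
  1 gold: C(2,1)C(6,1)/C(8,2) = 3/7; then P = C(3,2)/C(6,2) = 1/5
  2 gold: C(2,2)C(6,0)/C(8,2) = 1/28; then P = C(4,2)/C(6,2) = 2/5
P(both gold) = 19/140 ≈ 0.1357.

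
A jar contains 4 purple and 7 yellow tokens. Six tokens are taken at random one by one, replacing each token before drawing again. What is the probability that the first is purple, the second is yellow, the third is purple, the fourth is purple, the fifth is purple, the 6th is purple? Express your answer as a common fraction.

Multiply the conditional probability of each draw in order, with replacement (the composition resets each draw).
P = (4/11) · (7/11) · (4/11) · (4/11) · (4/11) · (4/11) = 7168/1771561 ≈ 0.0040.

7168/1771561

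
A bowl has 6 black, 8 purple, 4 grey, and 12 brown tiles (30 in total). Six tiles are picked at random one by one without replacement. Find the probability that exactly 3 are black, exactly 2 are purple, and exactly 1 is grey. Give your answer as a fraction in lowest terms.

64/16965

Unordered draws without replacement: count favorable combinations over C(30,6).
Favorable = C(6,3) · C(8,2) · C(4,1) · C(12,0) = 2240; total = C(30,6) = 593775.
P = 2240/593775 = 64/16965 ≈ 0.0038.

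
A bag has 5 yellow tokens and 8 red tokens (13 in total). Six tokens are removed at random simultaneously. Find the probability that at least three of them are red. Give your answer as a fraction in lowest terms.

Sum the hypergeometric tail for j = 3,…,6 red tokens.
Favorable = C(8,3)·C(5,3) + C(8,4)·C(5,2) + C(8,5)·C(5,1) + C(8,6)·C(5,0) = 1568; total = C(13,6) = 1716.
P = 1568/1716 = 392/429 ≈ 0.9138.

392/429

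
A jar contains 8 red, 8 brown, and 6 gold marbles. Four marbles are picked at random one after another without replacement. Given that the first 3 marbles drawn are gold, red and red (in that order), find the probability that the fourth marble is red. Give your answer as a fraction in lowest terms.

After removing 2 red, 1 gold, the jar has 6 red out of 19 remaining.
P(fourth is red | given) = 6/19 ≈ 0.3158.

6/19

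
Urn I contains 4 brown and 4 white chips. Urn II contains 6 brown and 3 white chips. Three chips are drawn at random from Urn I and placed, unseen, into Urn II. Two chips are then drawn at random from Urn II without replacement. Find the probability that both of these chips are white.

19/154

Condition on how many of the transferred chips are white (from Urn I: 4 white of 8; then Urn II has 12 total).
  0 white: C(4,0)C(4,3)/C(8,3) = 1/14; then P = C(3,2)/C(12,2) = 1/22
  1 white: C(4,1)C(4,2)/C(8,3) = 3/7; then P = C(4,2)/C(12,2) = 1/11
  2 white: C(4,2)C(4,1)/C(8,3) = 3/7; then P = C(5,2)/C(12,2) = 5/33
  3 white: C(4,3)C(4,0)/C(8,3) = 1/14; then P = C(6,2)/C(12,2) = 5/22
P(both white) = 19/154 ≈ 0.1234.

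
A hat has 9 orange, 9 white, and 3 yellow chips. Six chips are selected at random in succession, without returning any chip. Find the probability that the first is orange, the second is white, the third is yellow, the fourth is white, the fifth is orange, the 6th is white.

Multiply the conditional probability of each draw in order, without replacement, so each draw removes one from its color and from the total.
P = (9/21) · (9/20) · (3/19) · (8/18) · (8/17) · (7/16) = 9/3230 ≈ 0.0028.

9/3230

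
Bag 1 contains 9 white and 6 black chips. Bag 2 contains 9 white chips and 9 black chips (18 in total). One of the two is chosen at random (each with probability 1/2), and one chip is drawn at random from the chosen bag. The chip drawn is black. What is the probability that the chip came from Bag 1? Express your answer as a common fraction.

4/9

P(black | Bag 1) = 2/5; P(black | Bag 2) = 1/2.
P(black) = 1/2·2/5 + 1/2·1/2 = 9/20.
By Bayes' rule, P(Bag 1 | black) = 1/5 / 9/20 = 4/9 ≈ 0.4444.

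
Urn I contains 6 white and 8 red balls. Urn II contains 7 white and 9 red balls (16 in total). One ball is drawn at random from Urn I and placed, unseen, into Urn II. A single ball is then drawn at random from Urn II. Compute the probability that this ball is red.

67/119

Condition on how many of the transferred balls are red (from Urn I: 8 red of 14; then Urn II has 17 total).
  0 red: C(8,0)C(6,1)/C(14,1) = 3/7; then P = 9/17
  1 red: C(8,1)C(6,0)/C(14,1) = 4/7; then P = 10/17
P(red from Urn II) = 67/119 ≈ 0.5630.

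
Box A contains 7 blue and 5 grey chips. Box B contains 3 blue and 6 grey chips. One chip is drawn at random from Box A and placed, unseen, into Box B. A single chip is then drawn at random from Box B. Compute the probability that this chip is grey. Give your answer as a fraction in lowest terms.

77/120

Condition on how many of the transferred chips are grey (from Box A: 5 grey of 12; then Box B has 10 total).
  0 grey: C(5,0)C(7,1)/C(12,1) = 7/12; then P = 6/10
  1 grey: C(5,1)C(7,0)/C(12,1) = 5/12; then P = 7/10
P(grey from Box B) = 77/120 ≈ 0.6417.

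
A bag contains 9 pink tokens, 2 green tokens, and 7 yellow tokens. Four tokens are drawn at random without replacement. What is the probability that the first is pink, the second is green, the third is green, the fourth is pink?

1/510

Multiply the conditional probability of each draw in order, without replacement, so each draw removes one from its color and from the total.
P = (9/18) · (2/17) · (1/16) · (8/15) = 1/510 ≈ 0.0020.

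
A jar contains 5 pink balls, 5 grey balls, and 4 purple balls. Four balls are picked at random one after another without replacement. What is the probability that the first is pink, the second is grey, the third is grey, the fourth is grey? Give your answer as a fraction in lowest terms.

25/2002

Multiply the conditional probability of each draw in order, without replacement, so each draw removes one from its color and from the total.
P = (5/14) · (5/13) · (4/12) · (3/11) = 25/2002 ≈ 0.0125.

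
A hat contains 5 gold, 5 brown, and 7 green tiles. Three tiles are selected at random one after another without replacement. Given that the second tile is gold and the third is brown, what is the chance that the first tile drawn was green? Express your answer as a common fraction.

P(first=green and the second tile is gold and the third is brown) = (7/17)·(5/16)·(5/15) = 35/816.
P(E) = Σ over first color = 5/204 + 5/204 + 35/816 = 25/272.
By Bayes, P(first=green | E) = 35/816 / 25/272 = 7/15 ≈ 0.4667.

7/15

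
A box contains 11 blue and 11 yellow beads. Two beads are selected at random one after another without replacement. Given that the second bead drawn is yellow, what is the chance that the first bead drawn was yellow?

P(first=yellow and the second bead drawn is yellow) = (11/22)·(10/21) = 5/21.
P(the second bead drawn is yellow) = Σ over first color = 11/42 + 5/21 = 1/2.
By Bayes, P(first=yellow | the second bead drawn is yellow) = 5/21 / 1/2 = 10/21 ≈ 0.4762.

10/21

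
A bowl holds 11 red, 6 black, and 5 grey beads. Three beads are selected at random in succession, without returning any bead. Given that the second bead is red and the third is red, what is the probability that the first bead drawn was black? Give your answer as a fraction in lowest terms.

P(first=black and the second bead is red and the third is red) = (6/22)·(11/21)·(10/20) = 1/14.
P(E) = Σ over first color = 3/28 + 1/14 + 5/84 = 5/21.
By Bayes, P(first=black | E) = 1/14 / 5/21 = 3/10 ≈ 0.3000.

3/10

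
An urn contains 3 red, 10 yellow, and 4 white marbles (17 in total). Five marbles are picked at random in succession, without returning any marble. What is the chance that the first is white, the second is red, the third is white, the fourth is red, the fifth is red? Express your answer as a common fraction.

Multiply the conditional probability of each draw in order, without replacement, so each draw removes one from its color and from the total.
P = (4/17) · (3/16) · (3/15) · (2/14) · (1/13) = 3/30940 ≈ 0.0001.

3/30940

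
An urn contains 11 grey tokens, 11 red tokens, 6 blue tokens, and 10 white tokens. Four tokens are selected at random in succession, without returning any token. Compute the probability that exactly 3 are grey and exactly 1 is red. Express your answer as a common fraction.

121/4921

Unordered draws without replacement: count favorable combinations over C(38,4).
Favorable = C(11,3) · C(11,1) · C(6,0) · C(10,0) = 1815; total = C(38,4) = 73815.
P = 1815/73815 = 121/4921 ≈ 0.0246.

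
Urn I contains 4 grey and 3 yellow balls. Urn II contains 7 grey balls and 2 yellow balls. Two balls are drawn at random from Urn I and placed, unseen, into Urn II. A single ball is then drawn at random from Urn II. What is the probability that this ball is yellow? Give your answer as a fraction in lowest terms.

20/77

Condition on how many of the transferred balls are yellow (from Urn I: 3 yellow of 7; then Urn II has 11 total).
  0 yellow: C(3,0)C(4,2)/C(7,2) = 2/7; then P = 2/11
  1 yellow: C(3,1)C(4,1)/C(7,2) = 4/7; then P = 3/11
  2 yellow: C(3,2)C(4,0)/C(7,2) = 1/7; then P = 4/11
P(yellow from Urn II) = 20/77 ≈ 0.2597.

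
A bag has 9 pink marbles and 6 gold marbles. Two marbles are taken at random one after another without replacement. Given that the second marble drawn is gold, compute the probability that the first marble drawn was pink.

9/14

P(first=pink and the second marble drawn is gold) = (9/15)·(6/14) = 9/35.
P(the second marble drawn is gold) = Σ over first color = 9/35 + 1/7 = 2/5.
By Bayes, P(first=pink | the second marble drawn is gold) = 9/35 / 2/5 = 9/14 ≈ 0.6429.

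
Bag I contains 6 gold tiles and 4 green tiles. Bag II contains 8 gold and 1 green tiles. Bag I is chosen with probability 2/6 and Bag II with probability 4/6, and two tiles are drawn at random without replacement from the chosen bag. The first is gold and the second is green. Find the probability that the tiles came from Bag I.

6/11

P(E | Bag I) = 4/15; P(E | Bag II) = 1/9.
P(E) = 1/3·4/15 + 2/3·1/9 = 22/135.
By Bayes' rule, P(Bag I | E) = 4/45 / 22/135 = 6/11 ≈ 0.5455.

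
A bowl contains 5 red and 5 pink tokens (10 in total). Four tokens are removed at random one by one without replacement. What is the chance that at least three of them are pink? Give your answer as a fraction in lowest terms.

Sum the hypergeometric tail for j = 3,…,4 pink tokens.
Favorable = C(5,3)·C(5,1) + C(5,4)·C(5,0) = 55; total = C(10,4) = 210.
P = 55/210 = 11/42 ≈ 0.2619.

11/42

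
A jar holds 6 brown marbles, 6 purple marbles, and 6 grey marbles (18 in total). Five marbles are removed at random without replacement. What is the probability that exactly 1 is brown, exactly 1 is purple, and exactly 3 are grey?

10/119

Unordered draws without replacement: count favorable combinations over C(18,5).
Favorable = C(6,1) · C(6,1) · C(6,3) = 720; total = C(18,5) = 8568.
P = 720/8568 = 10/119 ≈ 0.0840.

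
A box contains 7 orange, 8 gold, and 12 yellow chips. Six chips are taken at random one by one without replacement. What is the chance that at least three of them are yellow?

Sum the hypergeometric tail for j = 3,…,6 yellow chips.
Favorable = C(12,3)·C(15,3) + C(12,4)·C(15,2) + C(12,5)·C(15,1) + C(12,6)·C(15,0) = 164879; total = C(27,6) = 296010.
P = 164879/296010 = 1153/2070 ≈ 0.5570.

1153/2070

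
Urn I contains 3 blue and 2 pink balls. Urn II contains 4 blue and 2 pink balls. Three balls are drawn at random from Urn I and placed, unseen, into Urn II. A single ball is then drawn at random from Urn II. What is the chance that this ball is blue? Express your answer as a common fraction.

Condition on how many of the transferred balls are blue (from Urn I: 3 blue of 5; then Urn II has 9 total).
  1 blue: C(3,1)C(2,2)/C(5,3) = 3/10; then P = 5/9
  2 blue: C(3,2)C(2,1)/C(5,3) = 3/5; then P = 6/9
  3 blue: C(3,3)C(2,0)/C(5,3) = 1/10; then P = 7/9
P(blue from Urn II) = 29/45 ≈ 0.6444.

29/45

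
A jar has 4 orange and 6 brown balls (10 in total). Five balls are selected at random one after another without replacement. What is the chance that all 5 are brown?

1/42

Multiply the conditional probability of each draw in order, without replacement, so each draw removes one from its color and from the total.
P = (6/10) · (5/9) · (4/8) · (3/7) · (2/6) = 1/42 ≈ 0.0238.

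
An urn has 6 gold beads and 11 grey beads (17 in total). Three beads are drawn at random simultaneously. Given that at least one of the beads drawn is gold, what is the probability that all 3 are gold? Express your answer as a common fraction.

P(all 3 gold) = C(6,3)/C(17,3) = 1/34; P(at least one gold) = 1 − C(11,3)/C(17,3) = 103/136.
Since 'all 3 gold' ⊆ 'at least one gold', P(all 3 | at least one) = 1/34 / 103/136 = 4/103 ≈ 0.0388.

4/103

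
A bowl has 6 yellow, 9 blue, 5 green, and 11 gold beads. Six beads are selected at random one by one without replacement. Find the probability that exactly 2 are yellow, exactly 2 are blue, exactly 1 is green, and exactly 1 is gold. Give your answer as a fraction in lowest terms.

3300/81809

Unordered draws without replacement: count favorable combinations over C(31,6).
Favorable = C(6,2) · C(9,2) · C(5,1) · C(11,1) = 29700; total = C(31,6) = 736281.
P = 29700/736281 = 3300/81809 ≈ 0.0403.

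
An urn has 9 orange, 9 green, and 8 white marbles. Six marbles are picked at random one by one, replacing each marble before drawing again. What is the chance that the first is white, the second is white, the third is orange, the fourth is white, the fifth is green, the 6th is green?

5832/4826809

Multiply the conditional probability of each draw in order, with replacement (the composition resets each draw).
P = (8/26) · (8/26) · (9/26) · (8/26) · (9/26) · (9/26) = 5832/4826809 ≈ 0.0012.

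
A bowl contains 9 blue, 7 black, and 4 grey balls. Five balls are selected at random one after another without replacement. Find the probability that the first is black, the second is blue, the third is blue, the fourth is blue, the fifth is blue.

Multiply the conditional probability of each draw in order, without replacement, so each draw removes one from its color and from the total.
P = (7/20) · (9/19) · (8/18) · (7/17) · (6/16) = 147/12920 ≈ 0.0114.

147/12920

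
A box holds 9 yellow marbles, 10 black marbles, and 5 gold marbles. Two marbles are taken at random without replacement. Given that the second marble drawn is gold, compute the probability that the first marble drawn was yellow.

9/23

P(first=yellow and the second marble drawn is gold) = (9/24)·(5/23) = 15/184.
P(the second marble drawn is gold) = Σ over first color = 15/184 + 25/276 + 5/138 = 5/24.
By Bayes, P(first=yellow | the second marble drawn is gold) = 15/184 / 5/24 = 9/23 ≈ 0.3913.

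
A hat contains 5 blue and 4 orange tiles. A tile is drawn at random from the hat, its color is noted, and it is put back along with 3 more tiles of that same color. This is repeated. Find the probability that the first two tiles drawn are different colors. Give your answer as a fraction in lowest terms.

Either orange then blue, or blue then orange; after the first draw the total is 12.
P = (4/9)·(5/12) + (5/9)·(4/12) = 10/27 ≈ 0.3704.

10/27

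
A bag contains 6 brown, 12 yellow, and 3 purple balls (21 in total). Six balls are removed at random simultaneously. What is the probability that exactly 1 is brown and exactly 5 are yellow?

Unordered draws without replacement: count favorable combinations over C(21,6).
Favorable = C(6,1) · C(12,5) · C(3,0) = 4752; total = C(21,6) = 54264.
P = 4752/54264 = 198/2261 ≈ 0.0876.

198/2261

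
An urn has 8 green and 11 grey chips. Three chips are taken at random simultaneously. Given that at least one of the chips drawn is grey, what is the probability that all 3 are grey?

P(all 3 grey) = C(11,3)/C(19,3) = 55/323; P(at least one grey) = 1 − C(8,3)/C(19,3) = 913/969.
Since 'all 3 grey' ⊆ 'at least one grey', P(all 3 | at least one) = 55/323 / 913/969 = 15/83 ≈ 0.1807.

15/83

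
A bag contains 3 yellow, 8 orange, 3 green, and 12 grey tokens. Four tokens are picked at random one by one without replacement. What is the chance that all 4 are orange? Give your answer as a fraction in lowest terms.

7/1495

Unordered draws without replacement: count favorable combinations over C(26,4).
Favorable = C(3,0) · C(8,4) · C(3,0) · C(12,0) = 70; total = C(26,4) = 14950.
P = 70/14950 = 7/1495 ≈ 0.0047.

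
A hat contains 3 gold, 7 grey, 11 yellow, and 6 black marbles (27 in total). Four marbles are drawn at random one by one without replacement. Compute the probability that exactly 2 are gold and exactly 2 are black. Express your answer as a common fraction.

1/390

Unordered draws without replacement: count favorable combinations over C(27,4).
Favorable = C(3,2) · C(7,0) · C(11,0) · C(6,2) = 45; total = C(27,4) = 17550.
P = 45/17550 = 1/390 ≈ 0.0026.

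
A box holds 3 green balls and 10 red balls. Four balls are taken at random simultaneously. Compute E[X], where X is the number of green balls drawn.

12/13

By linearity of expectation, E[X] = Σ P(draw i is green); by symmetry each draw (even without replacement) has P(green) = 3/13.
E[X] = 4 · 3/13 = 12/13 ≈ 0.9231.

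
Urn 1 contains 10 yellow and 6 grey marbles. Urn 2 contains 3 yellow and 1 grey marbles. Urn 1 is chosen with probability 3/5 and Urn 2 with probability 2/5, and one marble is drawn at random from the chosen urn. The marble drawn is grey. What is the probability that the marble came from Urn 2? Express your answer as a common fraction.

4/13

P(grey | Urn 1) = 3/8; P(grey | Urn 2) = 1/4.
P(grey) = 3/5·3/8 + 2/5·1/4 = 13/40.
By Bayes' rule, P(Urn 2 | grey) = 1/10 / 13/40 = 4/13 ≈ 0.3077.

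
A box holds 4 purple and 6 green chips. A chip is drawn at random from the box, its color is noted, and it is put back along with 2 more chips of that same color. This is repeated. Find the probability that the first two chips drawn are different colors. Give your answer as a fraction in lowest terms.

2/5

Either green then purple, or purple then green; after the first draw the total is 12.
P = (6/10)·(4/12) + (4/10)·(6/12) = 2/5 ≈ 0.4000.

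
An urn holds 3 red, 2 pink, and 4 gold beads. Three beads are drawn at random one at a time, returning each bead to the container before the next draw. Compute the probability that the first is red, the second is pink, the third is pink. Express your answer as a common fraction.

Multiply the conditional probability of each draw in order, with replacement (the composition resets each draw).
P = (3/9) · (2/9) · (2/9) = 4/243 ≈ 0.0165.

4/243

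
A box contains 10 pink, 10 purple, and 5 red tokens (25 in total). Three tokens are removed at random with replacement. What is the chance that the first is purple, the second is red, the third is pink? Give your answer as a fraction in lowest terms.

4/125

Multiply the conditional probability of each draw in order, with replacement (the composition resets each draw).
P = (10/25) · (5/25) · (10/25) = 4/125 ≈ 0.0320.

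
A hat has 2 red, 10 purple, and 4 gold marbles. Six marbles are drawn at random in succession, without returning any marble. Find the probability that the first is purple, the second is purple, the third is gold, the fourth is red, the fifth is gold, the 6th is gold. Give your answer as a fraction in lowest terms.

3/4004

Multiply the conditional probability of each draw in order, without replacement, so each draw removes one from its color and from the total.
P = (10/16) · (9/15) · (4/14) · (2/13) · (3/12) · (2/11) = 3/4004 ≈ 0.0007.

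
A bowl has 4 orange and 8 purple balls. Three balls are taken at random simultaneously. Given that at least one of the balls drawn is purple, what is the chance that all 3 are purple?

7/27

P(all 3 purple) = C(8,3)/C(12,3) = 14/55; P(at least one purple) = 1 − C(4,3)/C(12,3) = 54/55.
Since 'all 3 purple' ⊆ 'at least one purple', P(all 3 | at least one) = 14/55 / 54/55 = 7/27 ≈ 0.2593.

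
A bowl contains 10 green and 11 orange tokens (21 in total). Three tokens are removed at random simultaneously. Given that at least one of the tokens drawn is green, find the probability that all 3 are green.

24/233

P(all 3 green) = C(10,3)/C(21,3) = 12/133; P(at least one green) = 1 − C(11,3)/C(21,3) = 233/266.
Since 'all 3 green' ⊆ 'at least one green', P(all 3 | at least one) = 12/133 / 233/266 = 24/233 ≈ 0.1030.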